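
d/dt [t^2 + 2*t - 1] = 2*t + 2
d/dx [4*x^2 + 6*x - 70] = 8*x + 6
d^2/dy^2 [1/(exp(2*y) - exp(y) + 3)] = ((1 - 4*exp(y))*(exp(2*y) - exp(y) + 3) + 2*(2*exp(y) - 1)^2*exp(y))*exp(y)/(exp(2*y) - exp(y) + 3)^3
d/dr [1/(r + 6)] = -1/(r + 6)^2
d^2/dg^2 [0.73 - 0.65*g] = 0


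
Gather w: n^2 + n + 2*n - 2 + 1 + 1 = n^2 + 3*n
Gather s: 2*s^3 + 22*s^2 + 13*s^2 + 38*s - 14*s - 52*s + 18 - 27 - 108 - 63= 2*s^3 + 35*s^2 - 28*s - 180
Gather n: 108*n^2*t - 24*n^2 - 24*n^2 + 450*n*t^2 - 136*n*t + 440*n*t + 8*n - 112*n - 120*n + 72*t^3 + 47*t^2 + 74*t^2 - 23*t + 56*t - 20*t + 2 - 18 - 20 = n^2*(108*t - 48) + n*(450*t^2 + 304*t - 224) + 72*t^3 + 121*t^2 + 13*t - 36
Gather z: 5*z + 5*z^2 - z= 5*z^2 + 4*z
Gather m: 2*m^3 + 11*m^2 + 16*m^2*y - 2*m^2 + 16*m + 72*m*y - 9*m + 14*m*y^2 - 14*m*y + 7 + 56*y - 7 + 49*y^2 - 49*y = 2*m^3 + m^2*(16*y + 9) + m*(14*y^2 + 58*y + 7) + 49*y^2 + 7*y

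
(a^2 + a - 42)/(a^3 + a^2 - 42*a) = 1/a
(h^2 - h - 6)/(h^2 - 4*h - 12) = (h - 3)/(h - 6)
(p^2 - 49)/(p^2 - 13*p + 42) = (p + 7)/(p - 6)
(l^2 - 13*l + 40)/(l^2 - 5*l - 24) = (l - 5)/(l + 3)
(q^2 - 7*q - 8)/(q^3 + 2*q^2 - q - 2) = (q - 8)/(q^2 + q - 2)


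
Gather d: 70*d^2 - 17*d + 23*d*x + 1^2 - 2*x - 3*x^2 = 70*d^2 + d*(23*x - 17) - 3*x^2 - 2*x + 1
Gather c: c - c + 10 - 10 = 0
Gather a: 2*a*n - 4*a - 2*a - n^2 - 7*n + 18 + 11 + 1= a*(2*n - 6) - n^2 - 7*n + 30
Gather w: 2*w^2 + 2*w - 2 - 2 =2*w^2 + 2*w - 4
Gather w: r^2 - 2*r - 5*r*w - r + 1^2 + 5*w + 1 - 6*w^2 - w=r^2 - 3*r - 6*w^2 + w*(4 - 5*r) + 2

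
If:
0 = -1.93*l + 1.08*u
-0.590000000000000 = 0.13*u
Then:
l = -2.54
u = -4.54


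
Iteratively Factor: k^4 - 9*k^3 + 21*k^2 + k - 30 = (k - 3)*(k^3 - 6*k^2 + 3*k + 10) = (k - 3)*(k - 2)*(k^2 - 4*k - 5) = (k - 5)*(k - 3)*(k - 2)*(k + 1)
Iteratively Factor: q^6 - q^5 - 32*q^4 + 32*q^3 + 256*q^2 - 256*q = (q - 4)*(q^5 + 3*q^4 - 20*q^3 - 48*q^2 + 64*q) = (q - 4)*(q + 4)*(q^4 - q^3 - 16*q^2 + 16*q) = (q - 4)*(q - 1)*(q + 4)*(q^3 - 16*q) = (q - 4)^2*(q - 1)*(q + 4)*(q^2 + 4*q) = q*(q - 4)^2*(q - 1)*(q + 4)*(q + 4)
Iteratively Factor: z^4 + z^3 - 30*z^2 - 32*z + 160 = (z + 4)*(z^3 - 3*z^2 - 18*z + 40) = (z - 2)*(z + 4)*(z^2 - z - 20) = (z - 2)*(z + 4)^2*(z - 5)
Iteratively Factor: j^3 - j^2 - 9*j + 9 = (j - 1)*(j^2 - 9) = (j - 1)*(j + 3)*(j - 3)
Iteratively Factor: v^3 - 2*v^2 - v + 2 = (v - 1)*(v^2 - v - 2) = (v - 2)*(v - 1)*(v + 1)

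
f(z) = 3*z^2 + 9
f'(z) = 6*z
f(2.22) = 23.79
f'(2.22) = 13.32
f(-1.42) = 15.05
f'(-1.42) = -8.52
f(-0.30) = 9.27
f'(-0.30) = -1.80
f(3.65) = 48.97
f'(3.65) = 21.90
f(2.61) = 29.44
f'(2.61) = 15.66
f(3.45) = 44.71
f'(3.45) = 20.70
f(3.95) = 55.81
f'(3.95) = 23.70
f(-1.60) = 16.68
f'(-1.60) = -9.60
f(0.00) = 9.00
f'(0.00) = 0.00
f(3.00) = 36.00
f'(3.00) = 18.00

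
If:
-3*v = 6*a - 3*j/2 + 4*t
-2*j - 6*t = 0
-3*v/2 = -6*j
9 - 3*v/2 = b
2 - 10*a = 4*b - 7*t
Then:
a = -187/133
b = 2313/665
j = 612/665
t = -204/665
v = 2448/665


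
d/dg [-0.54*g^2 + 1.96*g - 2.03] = 1.96 - 1.08*g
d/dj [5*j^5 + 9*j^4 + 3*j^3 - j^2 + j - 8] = 25*j^4 + 36*j^3 + 9*j^2 - 2*j + 1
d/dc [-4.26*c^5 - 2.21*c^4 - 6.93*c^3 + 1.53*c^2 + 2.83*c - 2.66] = -21.3*c^4 - 8.84*c^3 - 20.79*c^2 + 3.06*c + 2.83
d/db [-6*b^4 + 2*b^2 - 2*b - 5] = -24*b^3 + 4*b - 2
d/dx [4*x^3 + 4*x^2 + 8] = 4*x*(3*x + 2)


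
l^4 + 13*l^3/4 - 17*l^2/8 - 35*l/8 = l*(l - 5/4)*(l + 1)*(l + 7/2)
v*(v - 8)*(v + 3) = v^3 - 5*v^2 - 24*v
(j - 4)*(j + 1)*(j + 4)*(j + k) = j^4 + j^3*k + j^3 + j^2*k - 16*j^2 - 16*j*k - 16*j - 16*k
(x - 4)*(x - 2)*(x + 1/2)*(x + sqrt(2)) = x^4 - 11*x^3/2 + sqrt(2)*x^3 - 11*sqrt(2)*x^2/2 + 5*x^2 + 4*x + 5*sqrt(2)*x + 4*sqrt(2)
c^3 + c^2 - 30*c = c*(c - 5)*(c + 6)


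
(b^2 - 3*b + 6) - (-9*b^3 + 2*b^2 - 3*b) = 9*b^3 - b^2 + 6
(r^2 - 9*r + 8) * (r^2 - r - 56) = r^4 - 10*r^3 - 39*r^2 + 496*r - 448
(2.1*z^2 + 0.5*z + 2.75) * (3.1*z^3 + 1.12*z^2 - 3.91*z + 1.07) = 6.51*z^5 + 3.902*z^4 + 0.874000000000001*z^3 + 3.372*z^2 - 10.2175*z + 2.9425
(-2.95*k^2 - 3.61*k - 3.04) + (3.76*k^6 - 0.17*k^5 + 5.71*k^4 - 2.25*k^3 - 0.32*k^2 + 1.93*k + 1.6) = 3.76*k^6 - 0.17*k^5 + 5.71*k^4 - 2.25*k^3 - 3.27*k^2 - 1.68*k - 1.44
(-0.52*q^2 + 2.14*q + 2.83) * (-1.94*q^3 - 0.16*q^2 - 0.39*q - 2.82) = 1.0088*q^5 - 4.0684*q^4 - 5.6298*q^3 + 0.179*q^2 - 7.1385*q - 7.9806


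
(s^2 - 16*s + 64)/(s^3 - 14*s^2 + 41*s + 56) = (s - 8)/(s^2 - 6*s - 7)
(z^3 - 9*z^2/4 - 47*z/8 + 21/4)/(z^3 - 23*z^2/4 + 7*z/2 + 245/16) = 2*(4*z^2 + 5*z - 6)/(8*z^2 - 18*z - 35)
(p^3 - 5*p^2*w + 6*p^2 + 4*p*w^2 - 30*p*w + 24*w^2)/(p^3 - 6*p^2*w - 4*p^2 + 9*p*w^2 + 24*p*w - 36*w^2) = (p^3 - 5*p^2*w + 6*p^2 + 4*p*w^2 - 30*p*w + 24*w^2)/(p^3 - 6*p^2*w - 4*p^2 + 9*p*w^2 + 24*p*w - 36*w^2)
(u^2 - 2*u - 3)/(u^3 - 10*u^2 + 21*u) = (u + 1)/(u*(u - 7))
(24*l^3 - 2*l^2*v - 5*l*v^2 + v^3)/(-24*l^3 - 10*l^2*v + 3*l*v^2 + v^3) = (-4*l + v)/(4*l + v)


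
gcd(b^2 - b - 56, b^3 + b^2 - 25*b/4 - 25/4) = 1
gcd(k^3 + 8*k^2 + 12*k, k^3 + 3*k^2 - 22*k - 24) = k + 6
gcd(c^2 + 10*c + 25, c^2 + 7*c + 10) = c + 5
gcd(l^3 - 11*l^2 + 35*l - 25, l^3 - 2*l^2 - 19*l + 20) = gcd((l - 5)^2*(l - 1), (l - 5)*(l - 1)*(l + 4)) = l^2 - 6*l + 5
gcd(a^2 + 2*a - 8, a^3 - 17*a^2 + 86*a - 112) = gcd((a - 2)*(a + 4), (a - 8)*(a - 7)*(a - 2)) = a - 2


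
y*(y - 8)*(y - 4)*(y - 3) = y^4 - 15*y^3 + 68*y^2 - 96*y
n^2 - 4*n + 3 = (n - 3)*(n - 1)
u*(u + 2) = u^2 + 2*u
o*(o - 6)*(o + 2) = o^3 - 4*o^2 - 12*o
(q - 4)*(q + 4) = q^2 - 16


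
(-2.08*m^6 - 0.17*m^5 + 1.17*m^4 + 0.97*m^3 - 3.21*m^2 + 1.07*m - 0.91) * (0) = 0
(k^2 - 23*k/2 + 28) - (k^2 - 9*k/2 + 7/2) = 49/2 - 7*k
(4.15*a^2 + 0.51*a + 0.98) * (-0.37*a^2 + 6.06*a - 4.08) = -1.5355*a^4 + 24.9603*a^3 - 14.204*a^2 + 3.858*a - 3.9984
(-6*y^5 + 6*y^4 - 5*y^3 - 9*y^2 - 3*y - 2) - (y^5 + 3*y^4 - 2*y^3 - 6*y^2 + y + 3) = -7*y^5 + 3*y^4 - 3*y^3 - 3*y^2 - 4*y - 5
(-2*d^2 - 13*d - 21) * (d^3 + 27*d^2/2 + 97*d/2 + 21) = -2*d^5 - 40*d^4 - 587*d^3/2 - 956*d^2 - 2583*d/2 - 441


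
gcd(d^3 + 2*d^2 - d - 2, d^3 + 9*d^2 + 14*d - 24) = d - 1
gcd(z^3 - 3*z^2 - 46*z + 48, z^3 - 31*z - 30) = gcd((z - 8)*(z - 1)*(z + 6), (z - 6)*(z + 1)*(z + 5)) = 1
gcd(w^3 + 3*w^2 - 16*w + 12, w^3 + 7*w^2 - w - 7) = w - 1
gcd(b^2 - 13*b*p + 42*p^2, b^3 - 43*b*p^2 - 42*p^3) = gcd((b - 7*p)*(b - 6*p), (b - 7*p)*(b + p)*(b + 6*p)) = -b + 7*p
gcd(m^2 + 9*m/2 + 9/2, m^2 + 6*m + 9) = m + 3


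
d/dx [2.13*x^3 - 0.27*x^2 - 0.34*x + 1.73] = 6.39*x^2 - 0.54*x - 0.34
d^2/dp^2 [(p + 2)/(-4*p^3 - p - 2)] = 2*(-(p + 2)*(12*p^2 + 1)^2 + (12*p^2 + 12*p*(p + 2) + 1)*(4*p^3 + p + 2))/(4*p^3 + p + 2)^3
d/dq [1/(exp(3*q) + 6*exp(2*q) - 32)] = 3*(-exp(q) - 4)*exp(2*q)/(exp(3*q) + 6*exp(2*q) - 32)^2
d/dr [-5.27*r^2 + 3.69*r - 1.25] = 3.69 - 10.54*r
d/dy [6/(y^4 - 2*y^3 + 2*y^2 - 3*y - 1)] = 6*(-4*y^3 + 6*y^2 - 4*y + 3)/(-y^4 + 2*y^3 - 2*y^2 + 3*y + 1)^2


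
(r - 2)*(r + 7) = r^2 + 5*r - 14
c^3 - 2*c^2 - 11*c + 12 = (c - 4)*(c - 1)*(c + 3)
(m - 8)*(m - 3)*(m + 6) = m^3 - 5*m^2 - 42*m + 144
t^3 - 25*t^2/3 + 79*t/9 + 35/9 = (t - 7)*(t - 5/3)*(t + 1/3)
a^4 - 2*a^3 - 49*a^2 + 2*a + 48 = (a - 8)*(a - 1)*(a + 1)*(a + 6)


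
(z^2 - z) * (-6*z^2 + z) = -6*z^4 + 7*z^3 - z^2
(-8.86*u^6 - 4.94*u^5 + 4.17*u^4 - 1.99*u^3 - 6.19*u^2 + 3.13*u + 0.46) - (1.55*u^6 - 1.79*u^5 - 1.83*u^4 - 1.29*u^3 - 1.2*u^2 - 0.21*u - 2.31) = -10.41*u^6 - 3.15*u^5 + 6.0*u^4 - 0.7*u^3 - 4.99*u^2 + 3.34*u + 2.77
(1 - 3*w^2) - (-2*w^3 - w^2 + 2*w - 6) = 2*w^3 - 2*w^2 - 2*w + 7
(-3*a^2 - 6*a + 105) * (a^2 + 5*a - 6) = -3*a^4 - 21*a^3 + 93*a^2 + 561*a - 630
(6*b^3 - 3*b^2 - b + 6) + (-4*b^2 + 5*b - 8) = 6*b^3 - 7*b^2 + 4*b - 2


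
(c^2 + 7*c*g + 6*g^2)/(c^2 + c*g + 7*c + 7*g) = (c + 6*g)/(c + 7)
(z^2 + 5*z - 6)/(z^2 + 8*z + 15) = (z^2 + 5*z - 6)/(z^2 + 8*z + 15)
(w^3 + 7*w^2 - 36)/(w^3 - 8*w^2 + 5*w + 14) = (w^2 + 9*w + 18)/(w^2 - 6*w - 7)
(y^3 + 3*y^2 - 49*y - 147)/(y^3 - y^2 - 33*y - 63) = (y + 7)/(y + 3)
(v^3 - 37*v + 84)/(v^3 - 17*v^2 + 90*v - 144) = (v^2 + 3*v - 28)/(v^2 - 14*v + 48)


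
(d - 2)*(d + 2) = d^2 - 4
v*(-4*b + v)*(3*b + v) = -12*b^2*v - b*v^2 + v^3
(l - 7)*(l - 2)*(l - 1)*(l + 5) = l^4 - 5*l^3 - 27*l^2 + 101*l - 70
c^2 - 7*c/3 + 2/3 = (c - 2)*(c - 1/3)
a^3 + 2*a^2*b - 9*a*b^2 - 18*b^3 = (a - 3*b)*(a + 2*b)*(a + 3*b)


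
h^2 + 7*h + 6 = (h + 1)*(h + 6)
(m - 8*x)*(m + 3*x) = m^2 - 5*m*x - 24*x^2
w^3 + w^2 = w^2*(w + 1)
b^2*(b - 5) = b^3 - 5*b^2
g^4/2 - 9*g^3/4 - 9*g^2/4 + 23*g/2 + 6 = (g/2 + 1)*(g - 4)*(g - 3)*(g + 1/2)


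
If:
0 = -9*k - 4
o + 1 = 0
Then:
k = -4/9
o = -1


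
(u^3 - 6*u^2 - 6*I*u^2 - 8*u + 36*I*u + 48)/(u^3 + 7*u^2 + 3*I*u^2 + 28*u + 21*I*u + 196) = (u^2 - 2*u*(3 + I) + 12*I)/(u^2 + 7*u*(1 + I) + 49*I)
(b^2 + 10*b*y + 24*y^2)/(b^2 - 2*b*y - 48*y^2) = (-b - 4*y)/(-b + 8*y)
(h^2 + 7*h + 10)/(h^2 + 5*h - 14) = (h^2 + 7*h + 10)/(h^2 + 5*h - 14)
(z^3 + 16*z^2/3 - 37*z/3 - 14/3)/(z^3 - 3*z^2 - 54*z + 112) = (z + 1/3)/(z - 8)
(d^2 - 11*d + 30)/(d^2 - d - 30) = (d - 5)/(d + 5)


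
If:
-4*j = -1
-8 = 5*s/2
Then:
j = 1/4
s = -16/5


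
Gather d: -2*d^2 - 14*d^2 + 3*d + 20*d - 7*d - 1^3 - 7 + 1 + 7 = -16*d^2 + 16*d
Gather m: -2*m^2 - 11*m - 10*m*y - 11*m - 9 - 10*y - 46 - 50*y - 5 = -2*m^2 + m*(-10*y - 22) - 60*y - 60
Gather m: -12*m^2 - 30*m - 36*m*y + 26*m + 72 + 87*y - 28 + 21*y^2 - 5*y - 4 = -12*m^2 + m*(-36*y - 4) + 21*y^2 + 82*y + 40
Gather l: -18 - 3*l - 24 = -3*l - 42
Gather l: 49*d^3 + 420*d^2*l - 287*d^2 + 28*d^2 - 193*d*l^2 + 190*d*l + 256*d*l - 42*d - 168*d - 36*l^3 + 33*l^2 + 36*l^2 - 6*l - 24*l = 49*d^3 - 259*d^2 - 210*d - 36*l^3 + l^2*(69 - 193*d) + l*(420*d^2 + 446*d - 30)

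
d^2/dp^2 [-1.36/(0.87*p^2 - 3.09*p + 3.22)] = (2.058768*p^2 - 7.312176*p - 1.36*(1.74*p - 3.09)*(3.48*p - 6.18) + 7.619808)/(0.87*p^2 - 3.09*p + 3.22)^3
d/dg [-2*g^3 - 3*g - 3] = -6*g^2 - 3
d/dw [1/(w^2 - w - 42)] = (1 - 2*w)/(-w^2 + w + 42)^2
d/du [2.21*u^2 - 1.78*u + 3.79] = 4.42*u - 1.78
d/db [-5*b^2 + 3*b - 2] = 3 - 10*b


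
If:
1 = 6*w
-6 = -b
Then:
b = 6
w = 1/6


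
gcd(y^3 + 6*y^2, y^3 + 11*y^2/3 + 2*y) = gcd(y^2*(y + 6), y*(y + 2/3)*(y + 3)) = y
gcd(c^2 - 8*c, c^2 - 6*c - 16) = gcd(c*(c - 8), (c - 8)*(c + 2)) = c - 8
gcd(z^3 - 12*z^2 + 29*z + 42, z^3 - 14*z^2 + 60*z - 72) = z - 6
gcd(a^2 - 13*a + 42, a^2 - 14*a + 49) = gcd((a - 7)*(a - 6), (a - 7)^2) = a - 7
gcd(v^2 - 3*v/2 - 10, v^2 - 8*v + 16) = v - 4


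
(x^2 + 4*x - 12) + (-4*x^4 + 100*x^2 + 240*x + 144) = -4*x^4 + 101*x^2 + 244*x + 132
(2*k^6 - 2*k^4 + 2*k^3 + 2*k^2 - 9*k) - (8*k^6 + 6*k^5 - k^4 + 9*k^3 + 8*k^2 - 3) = -6*k^6 - 6*k^5 - k^4 - 7*k^3 - 6*k^2 - 9*k + 3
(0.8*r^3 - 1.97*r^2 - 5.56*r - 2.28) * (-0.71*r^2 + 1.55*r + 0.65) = -0.568*r^5 + 2.6387*r^4 + 1.4141*r^3 - 8.2797*r^2 - 7.148*r - 1.482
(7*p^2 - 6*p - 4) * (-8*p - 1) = -56*p^3 + 41*p^2 + 38*p + 4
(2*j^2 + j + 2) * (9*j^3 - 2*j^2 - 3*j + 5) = 18*j^5 + 5*j^4 + 10*j^3 + 3*j^2 - j + 10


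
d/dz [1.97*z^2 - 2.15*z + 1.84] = 3.94*z - 2.15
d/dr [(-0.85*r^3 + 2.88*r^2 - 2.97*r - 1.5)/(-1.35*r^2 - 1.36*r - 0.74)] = (1.1475*r^4 + 2.312*r^3 - 6.0393*r^2 - 8.3124*r + 0.1578)/(1.8225*r^4 + 3.672*r^3 + 3.8476*r^2 + 2.0128*r + 0.5476)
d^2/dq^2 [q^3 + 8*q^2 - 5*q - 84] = 6*q + 16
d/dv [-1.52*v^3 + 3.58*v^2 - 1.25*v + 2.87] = -4.56*v^2 + 7.16*v - 1.25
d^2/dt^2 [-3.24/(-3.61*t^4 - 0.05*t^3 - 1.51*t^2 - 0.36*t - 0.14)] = (-(140.3568*t^2 + 0.972*t + 9.7848)*(3.61*t^4 + 0.05*t^3 + 1.51*t^2 + 0.36*t + 0.14) + 3.24*(14.44*t^3 + 0.15*t^2 + 3.02*t + 0.36)*(28.88*t^3 + 0.3*t^2 + 6.04*t + 0.72))/(3.61*t^4 + 0.05*t^3 + 1.51*t^2 + 0.36*t + 0.14)^3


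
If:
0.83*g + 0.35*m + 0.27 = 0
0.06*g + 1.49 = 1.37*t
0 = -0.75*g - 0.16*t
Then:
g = -0.23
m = -0.23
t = 1.08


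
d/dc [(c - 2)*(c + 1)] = 2*c - 1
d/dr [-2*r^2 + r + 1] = 1 - 4*r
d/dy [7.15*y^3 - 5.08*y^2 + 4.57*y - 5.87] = 21.45*y^2 - 10.16*y + 4.57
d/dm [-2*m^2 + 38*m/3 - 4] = 38/3 - 4*m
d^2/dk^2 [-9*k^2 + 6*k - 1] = -18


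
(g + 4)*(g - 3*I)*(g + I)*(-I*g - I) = -I*g^4 - 2*g^3 - 5*I*g^3 - 10*g^2 - 7*I*g^2 - 8*g - 15*I*g - 12*I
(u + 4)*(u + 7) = u^2 + 11*u + 28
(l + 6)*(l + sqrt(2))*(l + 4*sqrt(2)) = l^3 + 6*l^2 + 5*sqrt(2)*l^2 + 8*l + 30*sqrt(2)*l + 48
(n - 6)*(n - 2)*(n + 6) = n^3 - 2*n^2 - 36*n + 72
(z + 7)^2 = z^2 + 14*z + 49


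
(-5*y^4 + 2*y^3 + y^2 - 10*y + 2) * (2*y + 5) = -10*y^5 - 21*y^4 + 12*y^3 - 15*y^2 - 46*y + 10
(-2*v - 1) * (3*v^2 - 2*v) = -6*v^3 + v^2 + 2*v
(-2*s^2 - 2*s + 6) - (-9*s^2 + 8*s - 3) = 7*s^2 - 10*s + 9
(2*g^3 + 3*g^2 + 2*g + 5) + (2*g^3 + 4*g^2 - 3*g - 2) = 4*g^3 + 7*g^2 - g + 3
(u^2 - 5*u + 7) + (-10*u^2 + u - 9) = -9*u^2 - 4*u - 2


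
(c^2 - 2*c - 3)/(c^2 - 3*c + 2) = (c^2 - 2*c - 3)/(c^2 - 3*c + 2)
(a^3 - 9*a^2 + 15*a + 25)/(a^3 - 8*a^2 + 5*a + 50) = (a + 1)/(a + 2)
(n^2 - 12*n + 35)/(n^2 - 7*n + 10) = (n - 7)/(n - 2)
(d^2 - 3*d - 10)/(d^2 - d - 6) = (d - 5)/(d - 3)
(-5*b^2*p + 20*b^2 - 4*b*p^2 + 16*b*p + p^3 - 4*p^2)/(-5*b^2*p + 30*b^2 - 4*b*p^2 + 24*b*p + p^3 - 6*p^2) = (p - 4)/(p - 6)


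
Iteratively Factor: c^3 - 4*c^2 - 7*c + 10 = (c - 5)*(c^2 + c - 2) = (c - 5)*(c - 1)*(c + 2)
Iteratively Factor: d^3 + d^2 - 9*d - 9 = (d + 3)*(d^2 - 2*d - 3) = (d - 3)*(d + 3)*(d + 1)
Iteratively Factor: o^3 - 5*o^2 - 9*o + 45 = (o + 3)*(o^2 - 8*o + 15) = (o - 5)*(o + 3)*(o - 3)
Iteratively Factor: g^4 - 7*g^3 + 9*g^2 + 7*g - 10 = (g + 1)*(g^3 - 8*g^2 + 17*g - 10) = (g - 5)*(g + 1)*(g^2 - 3*g + 2) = (g - 5)*(g - 1)*(g + 1)*(g - 2)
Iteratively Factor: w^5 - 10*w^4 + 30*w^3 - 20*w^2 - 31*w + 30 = (w - 5)*(w^4 - 5*w^3 + 5*w^2 + 5*w - 6) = (w - 5)*(w - 2)*(w^3 - 3*w^2 - w + 3) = (w - 5)*(w - 3)*(w - 2)*(w^2 - 1) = (w - 5)*(w - 3)*(w - 2)*(w + 1)*(w - 1)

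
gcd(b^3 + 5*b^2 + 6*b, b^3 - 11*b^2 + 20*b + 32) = 1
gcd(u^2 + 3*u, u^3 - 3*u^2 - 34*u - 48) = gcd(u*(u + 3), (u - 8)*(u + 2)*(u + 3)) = u + 3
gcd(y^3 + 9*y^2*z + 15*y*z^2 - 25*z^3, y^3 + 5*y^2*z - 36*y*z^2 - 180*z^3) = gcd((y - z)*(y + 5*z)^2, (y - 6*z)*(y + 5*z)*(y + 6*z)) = y + 5*z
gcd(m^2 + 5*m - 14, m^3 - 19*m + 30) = m - 2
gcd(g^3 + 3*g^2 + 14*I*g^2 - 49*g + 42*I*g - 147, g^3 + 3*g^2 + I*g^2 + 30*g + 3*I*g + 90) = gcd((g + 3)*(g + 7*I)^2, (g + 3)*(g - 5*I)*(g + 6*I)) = g + 3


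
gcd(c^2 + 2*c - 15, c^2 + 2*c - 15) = c^2 + 2*c - 15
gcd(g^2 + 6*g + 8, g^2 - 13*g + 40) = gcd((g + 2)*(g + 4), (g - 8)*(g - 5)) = 1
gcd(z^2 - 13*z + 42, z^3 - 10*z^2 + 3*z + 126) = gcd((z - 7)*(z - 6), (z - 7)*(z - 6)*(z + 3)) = z^2 - 13*z + 42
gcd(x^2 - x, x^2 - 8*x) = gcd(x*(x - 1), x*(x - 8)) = x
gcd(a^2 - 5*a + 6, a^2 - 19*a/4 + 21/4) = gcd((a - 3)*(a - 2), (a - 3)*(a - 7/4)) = a - 3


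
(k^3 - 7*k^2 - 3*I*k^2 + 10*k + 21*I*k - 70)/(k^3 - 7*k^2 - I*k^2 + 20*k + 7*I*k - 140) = (k + 2*I)/(k + 4*I)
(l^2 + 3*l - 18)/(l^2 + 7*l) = (l^2 + 3*l - 18)/(l*(l + 7))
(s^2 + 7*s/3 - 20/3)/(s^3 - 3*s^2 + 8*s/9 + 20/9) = 3*(s + 4)/(3*s^2 - 4*s - 4)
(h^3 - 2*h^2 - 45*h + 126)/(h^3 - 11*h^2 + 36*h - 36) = (h + 7)/(h - 2)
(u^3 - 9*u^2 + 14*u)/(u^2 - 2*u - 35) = u*(u - 2)/(u + 5)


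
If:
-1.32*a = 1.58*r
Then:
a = -1.1969696969697*r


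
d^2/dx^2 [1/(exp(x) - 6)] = (exp(x) + 6)*exp(x)/(exp(x) - 6)^3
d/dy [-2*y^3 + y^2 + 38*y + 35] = -6*y^2 + 2*y + 38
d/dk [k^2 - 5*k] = 2*k - 5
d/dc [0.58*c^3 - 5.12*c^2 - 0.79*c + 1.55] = 1.74*c^2 - 10.24*c - 0.79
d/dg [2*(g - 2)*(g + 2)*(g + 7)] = 6*g^2 + 28*g - 8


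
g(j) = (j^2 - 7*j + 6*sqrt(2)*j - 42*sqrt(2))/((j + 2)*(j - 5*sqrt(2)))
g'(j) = (2*j - 7 + 6*sqrt(2))/((j + 2)*(j - 5*sqrt(2))) - (j^2 - 7*j + 6*sqrt(2)*j - 42*sqrt(2))/((j + 2)*(j - 5*sqrt(2))^2) - (j^2 - 7*j + 6*sqrt(2)*j - 42*sqrt(2))/((j + 2)^2*(j - 5*sqrt(2))) = (-11*sqrt(2)*j^2 + 9*j^2 + 64*sqrt(2)*j - 540 + 154*sqrt(2))/(j^4 - 10*sqrt(2)*j^3 + 4*j^3 - 40*sqrt(2)*j^2 + 54*j^2 - 40*sqrt(2)*j + 200*j + 200)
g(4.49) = 1.94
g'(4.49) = -0.17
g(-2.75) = -7.59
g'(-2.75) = -11.44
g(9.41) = 1.62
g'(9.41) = -0.07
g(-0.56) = 5.45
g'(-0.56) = -3.11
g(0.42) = 3.64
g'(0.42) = -1.10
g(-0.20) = 4.56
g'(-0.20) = -1.99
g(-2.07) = -90.93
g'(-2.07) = -1313.16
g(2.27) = 2.48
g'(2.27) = -0.36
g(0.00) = 4.20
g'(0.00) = -1.61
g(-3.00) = -5.45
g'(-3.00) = -6.44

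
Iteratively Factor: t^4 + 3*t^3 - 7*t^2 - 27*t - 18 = (t - 3)*(t^3 + 6*t^2 + 11*t + 6) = (t - 3)*(t + 2)*(t^2 + 4*t + 3) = (t - 3)*(t + 1)*(t + 2)*(t + 3)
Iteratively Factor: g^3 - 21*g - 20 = (g + 4)*(g^2 - 4*g - 5) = (g - 5)*(g + 4)*(g + 1)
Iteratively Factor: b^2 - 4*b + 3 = (b - 3)*(b - 1)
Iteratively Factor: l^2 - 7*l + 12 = (l - 4)*(l - 3)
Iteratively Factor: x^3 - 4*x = (x)*(x^2 - 4) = x*(x - 2)*(x + 2)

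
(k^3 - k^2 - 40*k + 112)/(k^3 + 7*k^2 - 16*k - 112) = (k - 4)/(k + 4)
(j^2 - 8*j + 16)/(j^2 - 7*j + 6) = (j^2 - 8*j + 16)/(j^2 - 7*j + 6)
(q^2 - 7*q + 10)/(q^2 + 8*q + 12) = (q^2 - 7*q + 10)/(q^2 + 8*q + 12)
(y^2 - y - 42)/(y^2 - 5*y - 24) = (-y^2 + y + 42)/(-y^2 + 5*y + 24)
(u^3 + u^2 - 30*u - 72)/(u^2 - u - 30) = (u^2 + 7*u + 12)/(u + 5)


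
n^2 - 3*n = n*(n - 3)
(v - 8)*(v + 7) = v^2 - v - 56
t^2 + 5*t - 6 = (t - 1)*(t + 6)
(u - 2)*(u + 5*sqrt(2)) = u^2 - 2*u + 5*sqrt(2)*u - 10*sqrt(2)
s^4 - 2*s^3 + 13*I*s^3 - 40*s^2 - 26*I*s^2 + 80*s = s*(s - 2)*(s + 5*I)*(s + 8*I)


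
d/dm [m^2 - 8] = 2*m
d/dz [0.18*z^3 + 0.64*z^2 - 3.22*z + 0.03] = 0.54*z^2 + 1.28*z - 3.22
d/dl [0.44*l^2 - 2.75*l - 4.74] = 0.88*l - 2.75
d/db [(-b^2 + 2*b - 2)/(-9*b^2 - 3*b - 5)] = (21*b^2 - 26*b - 16)/(81*b^4 + 54*b^3 + 99*b^2 + 30*b + 25)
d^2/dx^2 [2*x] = 0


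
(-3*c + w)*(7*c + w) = -21*c^2 + 4*c*w + w^2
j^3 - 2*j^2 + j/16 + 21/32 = (j - 7/4)*(j - 3/4)*(j + 1/2)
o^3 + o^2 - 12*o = o*(o - 3)*(o + 4)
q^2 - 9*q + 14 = (q - 7)*(q - 2)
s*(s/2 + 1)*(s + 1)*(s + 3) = s^4/2 + 3*s^3 + 11*s^2/2 + 3*s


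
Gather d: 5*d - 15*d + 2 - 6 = -10*d - 4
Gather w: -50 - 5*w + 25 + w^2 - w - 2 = w^2 - 6*w - 27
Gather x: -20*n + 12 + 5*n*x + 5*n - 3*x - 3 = -15*n + x*(5*n - 3) + 9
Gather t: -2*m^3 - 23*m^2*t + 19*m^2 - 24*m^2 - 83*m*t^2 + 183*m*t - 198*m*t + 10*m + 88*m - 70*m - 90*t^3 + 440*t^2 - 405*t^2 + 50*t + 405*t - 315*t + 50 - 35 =-2*m^3 - 5*m^2 + 28*m - 90*t^3 + t^2*(35 - 83*m) + t*(-23*m^2 - 15*m + 140) + 15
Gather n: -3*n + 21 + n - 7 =14 - 2*n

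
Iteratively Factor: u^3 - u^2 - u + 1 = (u + 1)*(u^2 - 2*u + 1) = (u - 1)*(u + 1)*(u - 1)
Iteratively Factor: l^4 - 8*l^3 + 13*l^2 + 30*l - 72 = (l + 2)*(l^3 - 10*l^2 + 33*l - 36) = (l - 3)*(l + 2)*(l^2 - 7*l + 12) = (l - 4)*(l - 3)*(l + 2)*(l - 3)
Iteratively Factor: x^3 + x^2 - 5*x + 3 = (x + 3)*(x^2 - 2*x + 1) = (x - 1)*(x + 3)*(x - 1)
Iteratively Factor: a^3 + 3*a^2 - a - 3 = (a + 1)*(a^2 + 2*a - 3) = (a + 1)*(a + 3)*(a - 1)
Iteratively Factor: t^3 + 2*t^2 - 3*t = (t + 3)*(t^2 - t) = t*(t + 3)*(t - 1)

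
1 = 1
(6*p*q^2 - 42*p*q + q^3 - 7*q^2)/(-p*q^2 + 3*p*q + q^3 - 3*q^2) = (-6*p*q + 42*p - q^2 + 7*q)/(p*q - 3*p - q^2 + 3*q)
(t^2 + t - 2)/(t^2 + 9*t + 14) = (t - 1)/(t + 7)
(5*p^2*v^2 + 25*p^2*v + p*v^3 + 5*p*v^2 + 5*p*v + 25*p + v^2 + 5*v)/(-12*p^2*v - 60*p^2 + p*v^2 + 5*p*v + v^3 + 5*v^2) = (-5*p^2*v - p*v^2 - 5*p - v)/(12*p^2 - p*v - v^2)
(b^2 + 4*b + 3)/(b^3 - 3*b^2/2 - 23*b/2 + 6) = 2*(b + 1)/(2*b^2 - 9*b + 4)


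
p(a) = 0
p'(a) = 0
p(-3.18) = 0.00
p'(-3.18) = 0.00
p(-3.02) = 0.00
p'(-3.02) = 0.00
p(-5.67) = 0.00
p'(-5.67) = 0.00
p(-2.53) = 0.00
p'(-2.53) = 0.00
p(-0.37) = 0.00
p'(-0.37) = 0.00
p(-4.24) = 0.00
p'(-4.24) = 0.00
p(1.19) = 0.00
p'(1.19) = 0.00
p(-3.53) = 0.00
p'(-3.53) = 0.00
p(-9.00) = 0.00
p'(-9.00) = 0.00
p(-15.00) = 0.00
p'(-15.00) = 0.00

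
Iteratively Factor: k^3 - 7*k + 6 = (k + 3)*(k^2 - 3*k + 2) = (k - 1)*(k + 3)*(k - 2)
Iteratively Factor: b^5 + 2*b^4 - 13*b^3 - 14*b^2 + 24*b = (b + 2)*(b^4 - 13*b^2 + 12*b) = (b - 3)*(b + 2)*(b^3 + 3*b^2 - 4*b) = (b - 3)*(b - 1)*(b + 2)*(b^2 + 4*b) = (b - 3)*(b - 1)*(b + 2)*(b + 4)*(b)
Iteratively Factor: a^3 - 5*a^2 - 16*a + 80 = (a - 5)*(a^2 - 16) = (a - 5)*(a + 4)*(a - 4)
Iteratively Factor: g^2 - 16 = (g + 4)*(g - 4)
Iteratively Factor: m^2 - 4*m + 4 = (m - 2)*(m - 2)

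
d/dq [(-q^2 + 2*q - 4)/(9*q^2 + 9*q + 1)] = (-27*q^2 + 70*q + 38)/(81*q^4 + 162*q^3 + 99*q^2 + 18*q + 1)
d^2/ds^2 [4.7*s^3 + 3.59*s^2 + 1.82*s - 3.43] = 28.2*s + 7.18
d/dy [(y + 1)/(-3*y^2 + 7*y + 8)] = (3*y^2 + 6*y + 1)/(9*y^4 - 42*y^3 + y^2 + 112*y + 64)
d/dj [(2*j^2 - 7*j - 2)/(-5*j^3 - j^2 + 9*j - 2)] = (10*j^4 - 70*j^3 - 19*j^2 - 12*j + 32)/(25*j^6 + 10*j^5 - 89*j^4 + 2*j^3 + 85*j^2 - 36*j + 4)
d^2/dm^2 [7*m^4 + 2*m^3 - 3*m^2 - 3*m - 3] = 84*m^2 + 12*m - 6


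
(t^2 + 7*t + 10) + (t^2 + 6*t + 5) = 2*t^2 + 13*t + 15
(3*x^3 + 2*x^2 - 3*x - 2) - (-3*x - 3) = 3*x^3 + 2*x^2 + 1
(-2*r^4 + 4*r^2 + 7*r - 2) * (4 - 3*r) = 6*r^5 - 8*r^4 - 12*r^3 - 5*r^2 + 34*r - 8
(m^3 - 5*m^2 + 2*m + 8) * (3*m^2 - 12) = 3*m^5 - 15*m^4 - 6*m^3 + 84*m^2 - 24*m - 96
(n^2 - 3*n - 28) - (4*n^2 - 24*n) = -3*n^2 + 21*n - 28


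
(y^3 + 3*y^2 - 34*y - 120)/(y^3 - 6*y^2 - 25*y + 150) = (y + 4)/(y - 5)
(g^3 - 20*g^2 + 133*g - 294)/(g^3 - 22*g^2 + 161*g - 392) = (g - 6)/(g - 8)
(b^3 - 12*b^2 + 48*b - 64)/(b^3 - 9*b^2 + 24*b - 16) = (b - 4)/(b - 1)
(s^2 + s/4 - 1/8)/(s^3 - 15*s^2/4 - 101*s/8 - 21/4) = (4*s - 1)/(4*s^2 - 17*s - 42)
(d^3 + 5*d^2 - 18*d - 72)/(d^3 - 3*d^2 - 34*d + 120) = (d + 3)/(d - 5)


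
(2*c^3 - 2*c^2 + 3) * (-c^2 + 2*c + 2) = -2*c^5 + 6*c^4 - 7*c^2 + 6*c + 6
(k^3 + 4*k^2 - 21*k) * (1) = k^3 + 4*k^2 - 21*k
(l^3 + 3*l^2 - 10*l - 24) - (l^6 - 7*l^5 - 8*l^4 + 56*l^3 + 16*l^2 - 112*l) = -l^6 + 7*l^5 + 8*l^4 - 55*l^3 - 13*l^2 + 102*l - 24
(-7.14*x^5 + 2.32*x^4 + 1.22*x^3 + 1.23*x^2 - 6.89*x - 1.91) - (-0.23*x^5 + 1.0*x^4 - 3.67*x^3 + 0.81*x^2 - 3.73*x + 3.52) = -6.91*x^5 + 1.32*x^4 + 4.89*x^3 + 0.42*x^2 - 3.16*x - 5.43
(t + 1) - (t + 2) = -1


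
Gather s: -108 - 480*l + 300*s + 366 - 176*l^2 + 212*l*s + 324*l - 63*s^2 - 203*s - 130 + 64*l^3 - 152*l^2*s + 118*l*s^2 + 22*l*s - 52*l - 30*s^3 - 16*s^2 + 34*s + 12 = 64*l^3 - 176*l^2 - 208*l - 30*s^3 + s^2*(118*l - 79) + s*(-152*l^2 + 234*l + 131) + 140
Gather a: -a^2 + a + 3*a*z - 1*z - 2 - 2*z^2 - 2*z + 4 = -a^2 + a*(3*z + 1) - 2*z^2 - 3*z + 2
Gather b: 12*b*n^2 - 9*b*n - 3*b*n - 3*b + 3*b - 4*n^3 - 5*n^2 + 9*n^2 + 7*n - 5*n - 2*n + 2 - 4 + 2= b*(12*n^2 - 12*n) - 4*n^3 + 4*n^2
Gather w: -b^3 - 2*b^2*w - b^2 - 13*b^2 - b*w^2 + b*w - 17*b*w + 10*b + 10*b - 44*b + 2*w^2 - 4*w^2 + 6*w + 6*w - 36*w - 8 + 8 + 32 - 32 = -b^3 - 14*b^2 - 24*b + w^2*(-b - 2) + w*(-2*b^2 - 16*b - 24)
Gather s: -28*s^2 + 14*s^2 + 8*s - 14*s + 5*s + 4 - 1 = -14*s^2 - s + 3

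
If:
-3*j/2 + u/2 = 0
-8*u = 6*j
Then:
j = 0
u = 0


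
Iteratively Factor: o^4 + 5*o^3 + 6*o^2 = (o)*(o^3 + 5*o^2 + 6*o) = o*(o + 3)*(o^2 + 2*o) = o*(o + 2)*(o + 3)*(o)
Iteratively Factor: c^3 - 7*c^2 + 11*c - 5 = (c - 1)*(c^2 - 6*c + 5) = (c - 5)*(c - 1)*(c - 1)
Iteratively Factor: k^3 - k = (k + 1)*(k^2 - k) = k*(k + 1)*(k - 1)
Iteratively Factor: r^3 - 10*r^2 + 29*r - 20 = (r - 4)*(r^2 - 6*r + 5) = (r - 5)*(r - 4)*(r - 1)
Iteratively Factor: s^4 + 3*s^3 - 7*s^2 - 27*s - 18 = (s + 3)*(s^3 - 7*s - 6) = (s + 1)*(s + 3)*(s^2 - s - 6) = (s + 1)*(s + 2)*(s + 3)*(s - 3)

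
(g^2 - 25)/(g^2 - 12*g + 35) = (g + 5)/(g - 7)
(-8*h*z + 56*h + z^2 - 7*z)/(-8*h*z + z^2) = (z - 7)/z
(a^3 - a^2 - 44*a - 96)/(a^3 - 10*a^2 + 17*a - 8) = (a^2 + 7*a + 12)/(a^2 - 2*a + 1)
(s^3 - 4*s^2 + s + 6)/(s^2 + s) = s - 5 + 6/s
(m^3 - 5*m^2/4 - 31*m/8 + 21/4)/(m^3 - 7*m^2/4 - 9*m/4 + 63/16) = 2*(m + 2)/(2*m + 3)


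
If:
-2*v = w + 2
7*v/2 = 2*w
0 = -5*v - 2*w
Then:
No Solution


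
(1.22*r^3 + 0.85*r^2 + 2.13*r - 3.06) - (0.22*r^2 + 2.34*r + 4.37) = 1.22*r^3 + 0.63*r^2 - 0.21*r - 7.43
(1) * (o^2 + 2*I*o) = o^2 + 2*I*o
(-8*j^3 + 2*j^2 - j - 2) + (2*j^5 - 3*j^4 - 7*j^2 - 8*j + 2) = 2*j^5 - 3*j^4 - 8*j^3 - 5*j^2 - 9*j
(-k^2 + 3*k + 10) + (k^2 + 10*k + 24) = 13*k + 34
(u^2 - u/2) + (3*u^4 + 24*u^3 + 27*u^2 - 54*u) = 3*u^4 + 24*u^3 + 28*u^2 - 109*u/2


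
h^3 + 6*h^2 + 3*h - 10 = (h - 1)*(h + 2)*(h + 5)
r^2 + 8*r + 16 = (r + 4)^2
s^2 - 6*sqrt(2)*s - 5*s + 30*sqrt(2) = (s - 5)*(s - 6*sqrt(2))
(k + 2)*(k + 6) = k^2 + 8*k + 12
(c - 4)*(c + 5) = c^2 + c - 20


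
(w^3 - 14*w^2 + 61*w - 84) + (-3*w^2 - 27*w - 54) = w^3 - 17*w^2 + 34*w - 138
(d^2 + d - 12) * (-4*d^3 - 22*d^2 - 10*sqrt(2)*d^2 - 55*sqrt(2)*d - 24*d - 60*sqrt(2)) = -4*d^5 - 26*d^4 - 10*sqrt(2)*d^4 - 65*sqrt(2)*d^3 + 2*d^3 + 5*sqrt(2)*d^2 + 240*d^2 + 288*d + 600*sqrt(2)*d + 720*sqrt(2)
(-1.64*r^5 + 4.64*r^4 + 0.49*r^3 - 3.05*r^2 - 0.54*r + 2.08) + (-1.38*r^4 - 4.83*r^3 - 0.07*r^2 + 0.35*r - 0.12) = -1.64*r^5 + 3.26*r^4 - 4.34*r^3 - 3.12*r^2 - 0.19*r + 1.96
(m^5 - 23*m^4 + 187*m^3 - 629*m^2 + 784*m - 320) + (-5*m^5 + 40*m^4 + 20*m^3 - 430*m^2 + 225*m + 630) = -4*m^5 + 17*m^4 + 207*m^3 - 1059*m^2 + 1009*m + 310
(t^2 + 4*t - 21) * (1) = t^2 + 4*t - 21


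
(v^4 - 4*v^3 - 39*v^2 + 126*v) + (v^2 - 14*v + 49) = v^4 - 4*v^3 - 38*v^2 + 112*v + 49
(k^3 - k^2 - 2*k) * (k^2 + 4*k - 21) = k^5 + 3*k^4 - 27*k^3 + 13*k^2 + 42*k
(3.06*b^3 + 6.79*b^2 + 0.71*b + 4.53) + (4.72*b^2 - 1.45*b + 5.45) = 3.06*b^3 + 11.51*b^2 - 0.74*b + 9.98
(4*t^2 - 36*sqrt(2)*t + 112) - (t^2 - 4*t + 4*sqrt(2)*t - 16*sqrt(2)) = 3*t^2 - 40*sqrt(2)*t + 4*t + 16*sqrt(2) + 112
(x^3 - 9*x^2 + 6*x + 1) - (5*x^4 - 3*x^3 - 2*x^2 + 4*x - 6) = -5*x^4 + 4*x^3 - 7*x^2 + 2*x + 7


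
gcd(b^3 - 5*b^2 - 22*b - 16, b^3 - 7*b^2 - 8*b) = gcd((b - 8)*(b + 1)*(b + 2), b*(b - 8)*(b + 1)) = b^2 - 7*b - 8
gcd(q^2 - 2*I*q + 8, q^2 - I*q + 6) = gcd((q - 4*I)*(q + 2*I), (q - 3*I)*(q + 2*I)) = q + 2*I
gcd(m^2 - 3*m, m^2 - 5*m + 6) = m - 3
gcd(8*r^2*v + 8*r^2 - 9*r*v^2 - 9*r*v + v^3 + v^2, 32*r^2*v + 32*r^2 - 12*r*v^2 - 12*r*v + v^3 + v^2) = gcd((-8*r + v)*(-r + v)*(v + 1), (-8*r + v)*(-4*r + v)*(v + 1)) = 8*r*v + 8*r - v^2 - v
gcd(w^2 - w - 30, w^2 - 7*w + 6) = w - 6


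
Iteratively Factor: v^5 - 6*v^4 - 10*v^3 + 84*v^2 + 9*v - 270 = (v + 2)*(v^4 - 8*v^3 + 6*v^2 + 72*v - 135) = (v - 3)*(v + 2)*(v^3 - 5*v^2 - 9*v + 45) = (v - 3)*(v + 2)*(v + 3)*(v^2 - 8*v + 15) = (v - 5)*(v - 3)*(v + 2)*(v + 3)*(v - 3)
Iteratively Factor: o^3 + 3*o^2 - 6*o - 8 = (o - 2)*(o^2 + 5*o + 4) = (o - 2)*(o + 1)*(o + 4)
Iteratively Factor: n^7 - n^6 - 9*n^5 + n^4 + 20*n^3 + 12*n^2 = (n + 2)*(n^6 - 3*n^5 - 3*n^4 + 7*n^3 + 6*n^2) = (n - 2)*(n + 2)*(n^5 - n^4 - 5*n^3 - 3*n^2) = (n - 2)*(n + 1)*(n + 2)*(n^4 - 2*n^3 - 3*n^2) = (n - 2)*(n + 1)^2*(n + 2)*(n^3 - 3*n^2) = n*(n - 2)*(n + 1)^2*(n + 2)*(n^2 - 3*n) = n^2*(n - 2)*(n + 1)^2*(n + 2)*(n - 3)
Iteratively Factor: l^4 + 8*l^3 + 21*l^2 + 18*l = (l + 2)*(l^3 + 6*l^2 + 9*l) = (l + 2)*(l + 3)*(l^2 + 3*l) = l*(l + 2)*(l + 3)*(l + 3)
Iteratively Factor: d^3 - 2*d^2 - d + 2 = (d - 1)*(d^2 - d - 2) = (d - 2)*(d - 1)*(d + 1)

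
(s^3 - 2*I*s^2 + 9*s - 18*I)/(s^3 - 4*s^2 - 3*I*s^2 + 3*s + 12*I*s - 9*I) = (s^2 + I*s + 6)/(s^2 - 4*s + 3)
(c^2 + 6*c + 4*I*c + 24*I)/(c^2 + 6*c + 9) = (c^2 + c*(6 + 4*I) + 24*I)/(c^2 + 6*c + 9)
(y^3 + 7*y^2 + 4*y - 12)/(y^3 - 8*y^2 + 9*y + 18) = (y^3 + 7*y^2 + 4*y - 12)/(y^3 - 8*y^2 + 9*y + 18)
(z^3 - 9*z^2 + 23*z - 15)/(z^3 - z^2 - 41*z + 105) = (z - 1)/(z + 7)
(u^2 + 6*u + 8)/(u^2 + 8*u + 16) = (u + 2)/(u + 4)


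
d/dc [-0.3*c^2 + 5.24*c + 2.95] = 5.24 - 0.6*c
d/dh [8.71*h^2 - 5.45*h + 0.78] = 17.42*h - 5.45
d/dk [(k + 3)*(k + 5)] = 2*k + 8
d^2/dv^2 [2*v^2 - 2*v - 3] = 4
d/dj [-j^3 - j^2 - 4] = j*(-3*j - 2)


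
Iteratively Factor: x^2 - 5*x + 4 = (x - 4)*(x - 1)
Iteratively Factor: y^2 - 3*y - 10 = (y + 2)*(y - 5)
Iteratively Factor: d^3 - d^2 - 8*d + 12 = (d - 2)*(d^2 + d - 6) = (d - 2)^2*(d + 3)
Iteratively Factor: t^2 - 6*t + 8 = (t - 4)*(t - 2)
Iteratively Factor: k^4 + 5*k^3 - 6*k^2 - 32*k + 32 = (k + 4)*(k^3 + k^2 - 10*k + 8) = (k + 4)^2*(k^2 - 3*k + 2) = (k - 1)*(k + 4)^2*(k - 2)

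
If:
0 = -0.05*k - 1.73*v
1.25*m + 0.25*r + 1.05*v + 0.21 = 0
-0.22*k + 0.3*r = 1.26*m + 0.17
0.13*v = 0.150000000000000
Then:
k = -39.92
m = 2.50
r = -18.20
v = 1.15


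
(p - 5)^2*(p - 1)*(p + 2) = p^4 - 9*p^3 + 13*p^2 + 45*p - 50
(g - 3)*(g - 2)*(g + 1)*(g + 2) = g^4 - 2*g^3 - 7*g^2 + 8*g + 12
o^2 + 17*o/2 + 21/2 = (o + 3/2)*(o + 7)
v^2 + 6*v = v*(v + 6)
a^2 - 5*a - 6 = (a - 6)*(a + 1)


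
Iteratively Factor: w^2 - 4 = (w + 2)*(w - 2)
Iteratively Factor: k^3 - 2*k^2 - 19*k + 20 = (k - 1)*(k^2 - k - 20) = (k - 1)*(k + 4)*(k - 5)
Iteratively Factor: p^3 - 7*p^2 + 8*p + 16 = (p - 4)*(p^2 - 3*p - 4) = (p - 4)*(p + 1)*(p - 4)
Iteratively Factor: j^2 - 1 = (j - 1)*(j + 1)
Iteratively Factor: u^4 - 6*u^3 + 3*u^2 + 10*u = (u - 5)*(u^3 - u^2 - 2*u) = u*(u - 5)*(u^2 - u - 2) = u*(u - 5)*(u + 1)*(u - 2)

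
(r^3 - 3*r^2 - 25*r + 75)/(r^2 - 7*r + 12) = (r^2 - 25)/(r - 4)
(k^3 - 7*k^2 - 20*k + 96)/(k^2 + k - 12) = k - 8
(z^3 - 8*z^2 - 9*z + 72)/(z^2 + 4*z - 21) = (z^2 - 5*z - 24)/(z + 7)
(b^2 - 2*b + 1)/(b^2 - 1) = (b - 1)/(b + 1)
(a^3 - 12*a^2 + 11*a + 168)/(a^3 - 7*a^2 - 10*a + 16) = (a^2 - 4*a - 21)/(a^2 + a - 2)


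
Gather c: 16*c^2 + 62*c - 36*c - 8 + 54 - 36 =16*c^2 + 26*c + 10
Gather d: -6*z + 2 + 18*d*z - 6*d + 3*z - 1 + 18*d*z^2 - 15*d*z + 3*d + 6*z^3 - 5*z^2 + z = d*(18*z^2 + 3*z - 3) + 6*z^3 - 5*z^2 - 2*z + 1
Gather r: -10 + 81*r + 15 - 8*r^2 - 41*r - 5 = -8*r^2 + 40*r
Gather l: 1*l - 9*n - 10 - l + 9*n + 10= 0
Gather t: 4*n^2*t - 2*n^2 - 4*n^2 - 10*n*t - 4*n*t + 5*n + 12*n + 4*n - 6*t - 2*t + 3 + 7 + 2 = -6*n^2 + 21*n + t*(4*n^2 - 14*n - 8) + 12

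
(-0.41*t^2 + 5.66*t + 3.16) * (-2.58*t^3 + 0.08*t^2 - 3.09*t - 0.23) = 1.0578*t^5 - 14.6356*t^4 - 6.4331*t^3 - 17.1423*t^2 - 11.0662*t - 0.7268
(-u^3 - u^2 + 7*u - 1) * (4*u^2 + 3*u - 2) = -4*u^5 - 7*u^4 + 27*u^3 + 19*u^2 - 17*u + 2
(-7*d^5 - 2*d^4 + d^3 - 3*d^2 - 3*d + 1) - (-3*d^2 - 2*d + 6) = -7*d^5 - 2*d^4 + d^3 - d - 5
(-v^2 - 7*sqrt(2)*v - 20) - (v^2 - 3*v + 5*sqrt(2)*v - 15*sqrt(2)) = -2*v^2 - 12*sqrt(2)*v + 3*v - 20 + 15*sqrt(2)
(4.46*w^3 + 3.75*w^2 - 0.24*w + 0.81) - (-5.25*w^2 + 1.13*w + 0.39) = 4.46*w^3 + 9.0*w^2 - 1.37*w + 0.42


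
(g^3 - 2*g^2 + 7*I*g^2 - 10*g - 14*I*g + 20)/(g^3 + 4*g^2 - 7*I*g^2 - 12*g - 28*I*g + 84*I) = (g^2 + 7*I*g - 10)/(g^2 + g*(6 - 7*I) - 42*I)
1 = 1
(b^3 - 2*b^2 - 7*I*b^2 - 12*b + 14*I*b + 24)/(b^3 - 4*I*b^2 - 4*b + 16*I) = (b - 3*I)/(b + 2)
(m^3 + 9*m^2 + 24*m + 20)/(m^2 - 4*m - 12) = (m^2 + 7*m + 10)/(m - 6)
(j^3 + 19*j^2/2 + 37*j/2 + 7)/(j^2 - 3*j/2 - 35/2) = (2*j^3 + 19*j^2 + 37*j + 14)/(2*j^2 - 3*j - 35)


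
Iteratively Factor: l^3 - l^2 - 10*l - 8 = (l + 2)*(l^2 - 3*l - 4) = (l + 1)*(l + 2)*(l - 4)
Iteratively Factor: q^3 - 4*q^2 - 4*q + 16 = (q - 4)*(q^2 - 4) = (q - 4)*(q + 2)*(q - 2)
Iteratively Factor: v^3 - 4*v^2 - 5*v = (v - 5)*(v^2 + v) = v*(v - 5)*(v + 1)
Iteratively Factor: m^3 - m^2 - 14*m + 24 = (m + 4)*(m^2 - 5*m + 6) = (m - 3)*(m + 4)*(m - 2)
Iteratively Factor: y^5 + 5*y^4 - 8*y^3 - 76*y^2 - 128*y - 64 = (y + 1)*(y^4 + 4*y^3 - 12*y^2 - 64*y - 64) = (y + 1)*(y + 2)*(y^3 + 2*y^2 - 16*y - 32) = (y + 1)*(y + 2)*(y + 4)*(y^2 - 2*y - 8) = (y - 4)*(y + 1)*(y + 2)*(y + 4)*(y + 2)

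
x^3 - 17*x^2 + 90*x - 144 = (x - 8)*(x - 6)*(x - 3)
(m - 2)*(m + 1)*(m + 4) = m^3 + 3*m^2 - 6*m - 8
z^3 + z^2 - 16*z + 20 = (z - 2)^2*(z + 5)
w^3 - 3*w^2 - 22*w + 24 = (w - 6)*(w - 1)*(w + 4)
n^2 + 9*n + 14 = (n + 2)*(n + 7)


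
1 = 1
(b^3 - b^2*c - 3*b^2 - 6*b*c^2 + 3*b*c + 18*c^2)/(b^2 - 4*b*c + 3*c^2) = (b^2 + 2*b*c - 3*b - 6*c)/(b - c)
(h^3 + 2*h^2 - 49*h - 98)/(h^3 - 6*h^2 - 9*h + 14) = (h + 7)/(h - 1)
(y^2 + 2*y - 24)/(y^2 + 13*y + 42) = (y - 4)/(y + 7)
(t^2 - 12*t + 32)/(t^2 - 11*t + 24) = (t - 4)/(t - 3)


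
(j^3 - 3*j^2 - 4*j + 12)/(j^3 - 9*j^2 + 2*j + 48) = (j - 2)/(j - 8)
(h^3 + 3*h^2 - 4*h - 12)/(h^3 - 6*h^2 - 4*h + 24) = (h + 3)/(h - 6)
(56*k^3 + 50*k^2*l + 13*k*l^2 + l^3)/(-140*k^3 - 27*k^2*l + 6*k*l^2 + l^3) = (-2*k - l)/(5*k - l)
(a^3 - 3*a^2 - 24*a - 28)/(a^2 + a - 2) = (a^2 - 5*a - 14)/(a - 1)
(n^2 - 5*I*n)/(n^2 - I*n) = (n - 5*I)/(n - I)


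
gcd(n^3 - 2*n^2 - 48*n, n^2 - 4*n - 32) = n - 8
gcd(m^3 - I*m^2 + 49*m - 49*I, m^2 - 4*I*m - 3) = m - I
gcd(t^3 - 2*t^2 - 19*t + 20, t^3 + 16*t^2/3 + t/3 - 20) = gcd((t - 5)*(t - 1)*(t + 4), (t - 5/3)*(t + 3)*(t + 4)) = t + 4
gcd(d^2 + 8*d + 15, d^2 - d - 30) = d + 5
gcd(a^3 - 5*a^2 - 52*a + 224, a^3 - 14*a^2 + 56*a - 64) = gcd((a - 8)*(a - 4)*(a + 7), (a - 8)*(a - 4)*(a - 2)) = a^2 - 12*a + 32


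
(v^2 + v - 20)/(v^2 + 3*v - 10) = (v - 4)/(v - 2)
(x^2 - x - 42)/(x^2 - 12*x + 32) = (x^2 - x - 42)/(x^2 - 12*x + 32)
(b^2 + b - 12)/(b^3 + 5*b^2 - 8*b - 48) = 1/(b + 4)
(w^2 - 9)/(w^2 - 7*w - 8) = (9 - w^2)/(-w^2 + 7*w + 8)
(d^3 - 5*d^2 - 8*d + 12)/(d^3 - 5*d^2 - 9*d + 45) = (d^3 - 5*d^2 - 8*d + 12)/(d^3 - 5*d^2 - 9*d + 45)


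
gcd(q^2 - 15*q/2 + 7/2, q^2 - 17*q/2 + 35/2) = 1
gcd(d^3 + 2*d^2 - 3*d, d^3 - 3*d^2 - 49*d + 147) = 1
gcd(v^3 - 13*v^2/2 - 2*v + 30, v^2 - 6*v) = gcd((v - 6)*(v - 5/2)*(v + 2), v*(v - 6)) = v - 6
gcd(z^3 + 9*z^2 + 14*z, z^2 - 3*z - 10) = z + 2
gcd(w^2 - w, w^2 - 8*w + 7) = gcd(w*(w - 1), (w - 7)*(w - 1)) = w - 1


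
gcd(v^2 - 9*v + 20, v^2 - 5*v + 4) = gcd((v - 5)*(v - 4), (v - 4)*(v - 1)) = v - 4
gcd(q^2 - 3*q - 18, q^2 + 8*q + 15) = q + 3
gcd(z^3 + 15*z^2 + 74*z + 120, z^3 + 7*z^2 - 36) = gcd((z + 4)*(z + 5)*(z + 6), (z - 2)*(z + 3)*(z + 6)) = z + 6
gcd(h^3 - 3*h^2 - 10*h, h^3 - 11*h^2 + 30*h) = h^2 - 5*h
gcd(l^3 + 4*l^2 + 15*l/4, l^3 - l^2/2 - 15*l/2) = l^2 + 5*l/2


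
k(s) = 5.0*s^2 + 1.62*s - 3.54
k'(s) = 10.0*s + 1.62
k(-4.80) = 103.88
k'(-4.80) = -46.38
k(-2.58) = 25.56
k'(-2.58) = -24.18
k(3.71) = 71.29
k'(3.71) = 38.72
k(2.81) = 40.49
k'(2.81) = 29.72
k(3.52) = 64.11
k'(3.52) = 36.82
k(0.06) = -3.42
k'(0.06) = 2.22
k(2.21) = 24.46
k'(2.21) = 23.72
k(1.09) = 4.17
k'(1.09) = 12.52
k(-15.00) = 1097.16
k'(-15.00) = -148.38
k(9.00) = 416.04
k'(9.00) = 91.62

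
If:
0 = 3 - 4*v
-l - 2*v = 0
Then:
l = -3/2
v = 3/4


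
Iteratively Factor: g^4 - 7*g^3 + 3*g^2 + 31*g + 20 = (g - 5)*(g^3 - 2*g^2 - 7*g - 4) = (g - 5)*(g + 1)*(g^2 - 3*g - 4) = (g - 5)*(g - 4)*(g + 1)*(g + 1)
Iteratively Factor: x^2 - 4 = (x + 2)*(x - 2)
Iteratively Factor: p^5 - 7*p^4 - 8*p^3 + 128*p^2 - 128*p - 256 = (p - 4)*(p^4 - 3*p^3 - 20*p^2 + 48*p + 64) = (p - 4)*(p + 1)*(p^3 - 4*p^2 - 16*p + 64) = (p - 4)^2*(p + 1)*(p^2 - 16) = (p - 4)^3*(p + 1)*(p + 4)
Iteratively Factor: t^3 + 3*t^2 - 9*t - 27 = (t + 3)*(t^2 - 9) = (t - 3)*(t + 3)*(t + 3)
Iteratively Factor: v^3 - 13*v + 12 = (v + 4)*(v^2 - 4*v + 3) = (v - 1)*(v + 4)*(v - 3)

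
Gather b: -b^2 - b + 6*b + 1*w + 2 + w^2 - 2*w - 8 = -b^2 + 5*b + w^2 - w - 6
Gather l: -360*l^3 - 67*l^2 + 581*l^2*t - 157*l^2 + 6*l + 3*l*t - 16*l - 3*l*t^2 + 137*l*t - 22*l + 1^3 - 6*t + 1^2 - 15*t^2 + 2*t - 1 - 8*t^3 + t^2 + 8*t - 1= -360*l^3 + l^2*(581*t - 224) + l*(-3*t^2 + 140*t - 32) - 8*t^3 - 14*t^2 + 4*t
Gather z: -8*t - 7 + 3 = -8*t - 4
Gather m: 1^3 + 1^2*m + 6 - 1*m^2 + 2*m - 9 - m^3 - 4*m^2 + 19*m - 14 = -m^3 - 5*m^2 + 22*m - 16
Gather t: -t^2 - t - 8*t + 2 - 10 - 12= -t^2 - 9*t - 20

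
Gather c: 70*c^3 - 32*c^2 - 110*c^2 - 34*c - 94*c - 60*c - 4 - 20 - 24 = 70*c^3 - 142*c^2 - 188*c - 48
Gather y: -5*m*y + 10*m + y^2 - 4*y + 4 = 10*m + y^2 + y*(-5*m - 4) + 4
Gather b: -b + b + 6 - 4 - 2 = 0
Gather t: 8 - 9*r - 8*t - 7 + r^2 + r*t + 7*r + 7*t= r^2 - 2*r + t*(r - 1) + 1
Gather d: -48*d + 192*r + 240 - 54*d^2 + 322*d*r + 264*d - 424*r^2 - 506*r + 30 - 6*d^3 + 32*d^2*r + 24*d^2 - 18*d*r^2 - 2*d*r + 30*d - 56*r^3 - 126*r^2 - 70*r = -6*d^3 + d^2*(32*r - 30) + d*(-18*r^2 + 320*r + 246) - 56*r^3 - 550*r^2 - 384*r + 270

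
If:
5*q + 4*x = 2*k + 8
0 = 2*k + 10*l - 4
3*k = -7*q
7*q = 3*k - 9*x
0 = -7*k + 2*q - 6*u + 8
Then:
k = -168/31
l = 46/31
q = 72/31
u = 784/93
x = -112/31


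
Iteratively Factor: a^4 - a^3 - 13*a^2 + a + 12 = (a - 4)*(a^3 + 3*a^2 - a - 3) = (a - 4)*(a + 1)*(a^2 + 2*a - 3) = (a - 4)*(a + 1)*(a + 3)*(a - 1)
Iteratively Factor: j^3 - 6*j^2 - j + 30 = (j - 5)*(j^2 - j - 6) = (j - 5)*(j - 3)*(j + 2)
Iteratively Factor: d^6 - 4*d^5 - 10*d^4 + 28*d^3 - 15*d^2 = (d)*(d^5 - 4*d^4 - 10*d^3 + 28*d^2 - 15*d) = d*(d - 1)*(d^4 - 3*d^3 - 13*d^2 + 15*d) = d*(d - 5)*(d - 1)*(d^3 + 2*d^2 - 3*d) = d*(d - 5)*(d - 1)*(d + 3)*(d^2 - d) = d^2*(d - 5)*(d - 1)*(d + 3)*(d - 1)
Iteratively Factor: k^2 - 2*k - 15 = (k + 3)*(k - 5)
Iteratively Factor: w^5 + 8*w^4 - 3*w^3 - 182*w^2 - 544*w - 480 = (w + 3)*(w^4 + 5*w^3 - 18*w^2 - 128*w - 160) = (w + 3)*(w + 4)*(w^3 + w^2 - 22*w - 40) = (w + 2)*(w + 3)*(w + 4)*(w^2 - w - 20) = (w + 2)*(w + 3)*(w + 4)^2*(w - 5)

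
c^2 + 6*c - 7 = (c - 1)*(c + 7)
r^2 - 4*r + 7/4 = (r - 7/2)*(r - 1/2)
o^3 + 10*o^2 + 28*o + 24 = (o + 2)^2*(o + 6)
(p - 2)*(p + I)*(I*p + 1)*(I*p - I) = -p^4 + 3*p^3 - 3*p^2 + 3*p - 2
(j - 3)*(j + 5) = j^2 + 2*j - 15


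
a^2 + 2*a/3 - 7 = (a - 7/3)*(a + 3)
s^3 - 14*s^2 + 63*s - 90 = (s - 6)*(s - 5)*(s - 3)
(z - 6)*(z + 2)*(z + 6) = z^3 + 2*z^2 - 36*z - 72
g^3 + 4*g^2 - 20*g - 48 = (g - 4)*(g + 2)*(g + 6)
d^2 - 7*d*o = d*(d - 7*o)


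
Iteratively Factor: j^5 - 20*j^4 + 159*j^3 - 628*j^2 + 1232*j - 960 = (j - 3)*(j^4 - 17*j^3 + 108*j^2 - 304*j + 320) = (j - 4)*(j - 3)*(j^3 - 13*j^2 + 56*j - 80) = (j - 4)^2*(j - 3)*(j^2 - 9*j + 20) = (j - 5)*(j - 4)^2*(j - 3)*(j - 4)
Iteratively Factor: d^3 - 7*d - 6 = (d + 1)*(d^2 - d - 6) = (d - 3)*(d + 1)*(d + 2)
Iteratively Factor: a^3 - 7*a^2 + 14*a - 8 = (a - 2)*(a^2 - 5*a + 4) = (a - 2)*(a - 1)*(a - 4)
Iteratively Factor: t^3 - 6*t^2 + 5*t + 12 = (t - 4)*(t^2 - 2*t - 3) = (t - 4)*(t + 1)*(t - 3)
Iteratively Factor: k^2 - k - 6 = (k + 2)*(k - 3)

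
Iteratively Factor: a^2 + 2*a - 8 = (a + 4)*(a - 2)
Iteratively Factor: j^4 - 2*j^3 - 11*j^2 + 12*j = (j + 3)*(j^3 - 5*j^2 + 4*j) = (j - 4)*(j + 3)*(j^2 - j) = (j - 4)*(j - 1)*(j + 3)*(j)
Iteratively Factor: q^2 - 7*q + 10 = (q - 2)*(q - 5)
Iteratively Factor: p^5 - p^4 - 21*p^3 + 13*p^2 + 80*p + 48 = (p + 1)*(p^4 - 2*p^3 - 19*p^2 + 32*p + 48) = (p - 3)*(p + 1)*(p^3 + p^2 - 16*p - 16) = (p - 3)*(p + 1)^2*(p^2 - 16) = (p - 3)*(p + 1)^2*(p + 4)*(p - 4)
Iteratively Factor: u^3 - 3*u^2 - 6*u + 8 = (u - 4)*(u^2 + u - 2) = (u - 4)*(u + 2)*(u - 1)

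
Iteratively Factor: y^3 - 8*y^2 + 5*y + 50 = (y - 5)*(y^2 - 3*y - 10) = (y - 5)*(y + 2)*(y - 5)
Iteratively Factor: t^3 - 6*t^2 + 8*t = (t - 4)*(t^2 - 2*t) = (t - 4)*(t - 2)*(t)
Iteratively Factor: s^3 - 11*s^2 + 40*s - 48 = (s - 4)*(s^2 - 7*s + 12) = (s - 4)^2*(s - 3)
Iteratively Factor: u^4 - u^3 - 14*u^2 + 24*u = (u + 4)*(u^3 - 5*u^2 + 6*u) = (u - 2)*(u + 4)*(u^2 - 3*u) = u*(u - 2)*(u + 4)*(u - 3)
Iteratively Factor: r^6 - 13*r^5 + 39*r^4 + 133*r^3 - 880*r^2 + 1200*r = (r - 5)*(r^5 - 8*r^4 - r^3 + 128*r^2 - 240*r) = (r - 5)*(r - 3)*(r^4 - 5*r^3 - 16*r^2 + 80*r) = (r - 5)*(r - 3)*(r + 4)*(r^3 - 9*r^2 + 20*r) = (r - 5)*(r - 4)*(r - 3)*(r + 4)*(r^2 - 5*r) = (r - 5)^2*(r - 4)*(r - 3)*(r + 4)*(r)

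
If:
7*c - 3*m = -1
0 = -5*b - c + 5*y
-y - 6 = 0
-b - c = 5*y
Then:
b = -15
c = 45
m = 316/3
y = -6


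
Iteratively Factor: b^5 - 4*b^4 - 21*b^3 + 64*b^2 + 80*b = (b)*(b^4 - 4*b^3 - 21*b^2 + 64*b + 80) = b*(b - 5)*(b^3 + b^2 - 16*b - 16) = b*(b - 5)*(b + 4)*(b^2 - 3*b - 4) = b*(b - 5)*(b - 4)*(b + 4)*(b + 1)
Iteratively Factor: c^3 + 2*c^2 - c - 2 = (c - 1)*(c^2 + 3*c + 2) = (c - 1)*(c + 1)*(c + 2)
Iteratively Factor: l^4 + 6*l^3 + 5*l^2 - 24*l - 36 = (l + 3)*(l^3 + 3*l^2 - 4*l - 12) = (l + 3)^2*(l^2 - 4) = (l + 2)*(l + 3)^2*(l - 2)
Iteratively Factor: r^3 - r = (r - 1)*(r^2 + r) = r*(r - 1)*(r + 1)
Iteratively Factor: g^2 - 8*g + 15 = (g - 3)*(g - 5)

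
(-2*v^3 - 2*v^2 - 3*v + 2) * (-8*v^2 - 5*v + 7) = 16*v^5 + 26*v^4 + 20*v^3 - 15*v^2 - 31*v + 14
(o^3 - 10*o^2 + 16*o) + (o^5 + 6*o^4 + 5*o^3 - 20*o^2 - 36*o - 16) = o^5 + 6*o^4 + 6*o^3 - 30*o^2 - 20*o - 16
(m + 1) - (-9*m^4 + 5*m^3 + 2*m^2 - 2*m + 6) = 9*m^4 - 5*m^3 - 2*m^2 + 3*m - 5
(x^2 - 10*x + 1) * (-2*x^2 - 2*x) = -2*x^4 + 18*x^3 + 18*x^2 - 2*x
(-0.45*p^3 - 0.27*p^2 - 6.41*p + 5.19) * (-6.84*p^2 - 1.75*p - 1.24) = 3.078*p^5 + 2.6343*p^4 + 44.8749*p^3 - 23.9473*p^2 - 1.1341*p - 6.4356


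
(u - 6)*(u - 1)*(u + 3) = u^3 - 4*u^2 - 15*u + 18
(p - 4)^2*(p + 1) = p^3 - 7*p^2 + 8*p + 16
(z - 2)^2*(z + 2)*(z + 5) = z^4 + 3*z^3 - 14*z^2 - 12*z + 40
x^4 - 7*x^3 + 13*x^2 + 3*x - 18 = (x - 3)^2*(x - 2)*(x + 1)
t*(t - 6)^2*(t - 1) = t^4 - 13*t^3 + 48*t^2 - 36*t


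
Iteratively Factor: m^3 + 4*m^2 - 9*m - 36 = (m - 3)*(m^2 + 7*m + 12) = (m - 3)*(m + 4)*(m + 3)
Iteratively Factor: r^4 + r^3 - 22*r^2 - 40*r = (r + 4)*(r^3 - 3*r^2 - 10*r) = r*(r + 4)*(r^2 - 3*r - 10) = r*(r - 5)*(r + 4)*(r + 2)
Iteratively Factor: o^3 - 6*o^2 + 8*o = (o - 2)*(o^2 - 4*o) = (o - 4)*(o - 2)*(o)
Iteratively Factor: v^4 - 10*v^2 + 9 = (v - 3)*(v^3 + 3*v^2 - v - 3) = (v - 3)*(v + 1)*(v^2 + 2*v - 3) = (v - 3)*(v - 1)*(v + 1)*(v + 3)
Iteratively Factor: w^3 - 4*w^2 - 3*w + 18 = (w - 3)*(w^2 - w - 6) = (w - 3)*(w + 2)*(w - 3)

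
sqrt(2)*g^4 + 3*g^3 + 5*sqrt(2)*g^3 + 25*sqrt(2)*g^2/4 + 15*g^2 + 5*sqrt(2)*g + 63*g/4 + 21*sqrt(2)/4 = (g + 3/2)*(g + 7/2)*(g + sqrt(2))*(sqrt(2)*g + 1)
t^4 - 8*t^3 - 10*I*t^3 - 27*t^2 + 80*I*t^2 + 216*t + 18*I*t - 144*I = (t - 8)*(t - 6*I)*(t - 3*I)*(t - I)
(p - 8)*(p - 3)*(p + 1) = p^3 - 10*p^2 + 13*p + 24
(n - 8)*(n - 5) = n^2 - 13*n + 40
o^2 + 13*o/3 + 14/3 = (o + 2)*(o + 7/3)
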